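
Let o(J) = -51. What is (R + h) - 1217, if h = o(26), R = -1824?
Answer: -3092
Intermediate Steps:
h = -51
(R + h) - 1217 = (-1824 - 51) - 1217 = -1875 - 1217 = -3092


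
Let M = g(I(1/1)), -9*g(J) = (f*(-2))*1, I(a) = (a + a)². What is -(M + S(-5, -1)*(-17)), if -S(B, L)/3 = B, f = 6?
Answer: 761/3 ≈ 253.67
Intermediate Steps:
I(a) = 4*a² (I(a) = (2*a)² = 4*a²)
S(B, L) = -3*B
g(J) = 4/3 (g(J) = -6*(-2)/9 = -(-4)/3 = -⅑*(-12) = 4/3)
M = 4/3 ≈ 1.3333
-(M + S(-5, -1)*(-17)) = -(4/3 - 3*(-5)*(-17)) = -(4/3 + 15*(-17)) = -(4/3 - 255) = -1*(-761/3) = 761/3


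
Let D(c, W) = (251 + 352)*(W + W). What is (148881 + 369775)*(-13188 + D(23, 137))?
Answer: 78853346304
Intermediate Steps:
D(c, W) = 1206*W (D(c, W) = 603*(2*W) = 1206*W)
(148881 + 369775)*(-13188 + D(23, 137)) = (148881 + 369775)*(-13188 + 1206*137) = 518656*(-13188 + 165222) = 518656*152034 = 78853346304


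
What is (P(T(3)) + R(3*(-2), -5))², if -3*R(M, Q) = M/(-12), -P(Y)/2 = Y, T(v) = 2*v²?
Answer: 47089/36 ≈ 1308.0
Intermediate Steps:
P(Y) = -2*Y
R(M, Q) = M/36 (R(M, Q) = -M/(3*(-12)) = -M*(-1)/(3*12) = -(-1)*M/36 = M/36)
(P(T(3)) + R(3*(-2), -5))² = (-4*3² + (3*(-2))/36)² = (-4*9 + (1/36)*(-6))² = (-2*18 - ⅙)² = (-36 - ⅙)² = (-217/6)² = 47089/36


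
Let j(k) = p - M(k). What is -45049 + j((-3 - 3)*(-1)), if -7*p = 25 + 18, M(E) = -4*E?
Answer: -315218/7 ≈ -45031.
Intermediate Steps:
p = -43/7 (p = -(25 + 18)/7 = -⅐*43 = -43/7 ≈ -6.1429)
j(k) = -43/7 + 4*k (j(k) = -43/7 - (-4)*k = -43/7 + 4*k)
-45049 + j((-3 - 3)*(-1)) = -45049 + (-43/7 + 4*((-3 - 3)*(-1))) = -45049 + (-43/7 + 4*(-6*(-1))) = -45049 + (-43/7 + 4*6) = -45049 + (-43/7 + 24) = -45049 + 125/7 = -315218/7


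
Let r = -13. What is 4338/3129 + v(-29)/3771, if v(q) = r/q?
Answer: 158146673/114061437 ≈ 1.3865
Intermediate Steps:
v(q) = -13/q
4338/3129 + v(-29)/3771 = 4338/3129 - 13/(-29)/3771 = 4338*(1/3129) - 13*(-1/29)*(1/3771) = 1446/1043 + (13/29)*(1/3771) = 1446/1043 + 13/109359 = 158146673/114061437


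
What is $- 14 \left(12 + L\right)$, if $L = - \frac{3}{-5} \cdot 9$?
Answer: $- \frac{1218}{5} \approx -243.6$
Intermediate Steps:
$L = \frac{27}{5}$ ($L = \left(-3\right) \left(- \frac{1}{5}\right) 9 = \frac{3}{5} \cdot 9 = \frac{27}{5} \approx 5.4$)
$- 14 \left(12 + L\right) = - 14 \left(12 + \frac{27}{5}\right) = \left(-14\right) \frac{87}{5} = - \frac{1218}{5}$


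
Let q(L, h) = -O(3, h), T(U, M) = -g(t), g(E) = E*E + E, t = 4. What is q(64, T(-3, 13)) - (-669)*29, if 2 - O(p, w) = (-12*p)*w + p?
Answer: 20122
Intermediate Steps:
g(E) = E + E² (g(E) = E² + E = E + E²)
O(p, w) = 2 - p + 12*p*w (O(p, w) = 2 - ((-12*p)*w + p) = 2 - (-12*p*w + p) = 2 - (p - 12*p*w) = 2 + (-p + 12*p*w) = 2 - p + 12*p*w)
T(U, M) = -20 (T(U, M) = -4*(1 + 4) = -4*5 = -1*20 = -20)
q(L, h) = 1 - 36*h (q(L, h) = -(2 - 1*3 + 12*3*h) = -(2 - 3 + 36*h) = -(-1 + 36*h) = 1 - 36*h)
q(64, T(-3, 13)) - (-669)*29 = (1 - 36*(-20)) - (-669)*29 = (1 + 720) - 1*(-19401) = 721 + 19401 = 20122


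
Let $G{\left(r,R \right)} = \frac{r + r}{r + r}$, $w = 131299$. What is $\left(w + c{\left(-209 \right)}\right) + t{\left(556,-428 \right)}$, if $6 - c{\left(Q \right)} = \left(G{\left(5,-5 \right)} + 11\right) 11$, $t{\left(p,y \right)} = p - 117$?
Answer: $131612$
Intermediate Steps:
$G{\left(r,R \right)} = 1$ ($G{\left(r,R \right)} = \frac{2 r}{2 r} = 2 r \frac{1}{2 r} = 1$)
$t{\left(p,y \right)} = -117 + p$
$c{\left(Q \right)} = -126$ ($c{\left(Q \right)} = 6 - \left(1 + 11\right) 11 = 6 - 12 \cdot 11 = 6 - 132 = -126$)
$\left(w + c{\left(-209 \right)}\right) + t{\left(556,-428 \right)} = \left(131299 - 126\right) + \left(-117 + 556\right) = 131173 + 439 = 131612$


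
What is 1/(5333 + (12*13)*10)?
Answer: 1/6893 ≈ 0.00014507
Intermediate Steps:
1/(5333 + (12*13)*10) = 1/(5333 + 156*10) = 1/(5333 + 1560) = 1/6893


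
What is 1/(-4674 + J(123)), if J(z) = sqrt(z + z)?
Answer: -19/88805 - sqrt(246)/21846030 ≈ -0.00021467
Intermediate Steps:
J(z) = sqrt(2)*sqrt(z) (J(z) = sqrt(2*z) = sqrt(2)*sqrt(z))
1/(-4674 + J(123)) = 1/(-4674 + sqrt(2)*sqrt(123)) = 1/(-4674 + sqrt(246))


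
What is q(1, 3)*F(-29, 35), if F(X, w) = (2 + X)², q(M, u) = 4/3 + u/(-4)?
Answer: 1701/4 ≈ 425.25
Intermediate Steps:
q(M, u) = 4/3 - u/4 (q(M, u) = 4*(⅓) + u*(-¼) = 4/3 - u/4)
q(1, 3)*F(-29, 35) = (4/3 - ¼*3)*(2 - 29)² = (4/3 - ¾)*(-27)² = (7/12)*729 = 1701/4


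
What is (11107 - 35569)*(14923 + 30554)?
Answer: -1112458374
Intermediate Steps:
(11107 - 35569)*(14923 + 30554) = -24462*45477 = -1112458374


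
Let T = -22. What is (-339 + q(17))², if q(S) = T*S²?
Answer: 44849809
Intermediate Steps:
q(S) = -22*S²
(-339 + q(17))² = (-339 - 22*17²)² = (-339 - 22*289)² = (-339 - 6358)² = (-6697)² = 44849809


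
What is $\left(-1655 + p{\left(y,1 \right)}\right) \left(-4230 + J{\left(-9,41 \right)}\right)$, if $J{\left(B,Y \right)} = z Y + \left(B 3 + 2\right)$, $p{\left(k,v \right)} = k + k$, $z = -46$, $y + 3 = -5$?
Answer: $10261611$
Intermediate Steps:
$y = -8$ ($y = -3 - 5 = -8$)
$p{\left(k,v \right)} = 2 k$
$J{\left(B,Y \right)} = 2 - 46 Y + 3 B$ ($J{\left(B,Y \right)} = - 46 Y + \left(B 3 + 2\right) = - 46 Y + \left(3 B + 2\right) = - 46 Y + \left(2 + 3 B\right) = 2 - 46 Y + 3 B$)
$\left(-1655 + p{\left(y,1 \right)}\right) \left(-4230 + J{\left(-9,41 \right)}\right) = \left(-1655 + 2 \left(-8\right)\right) \left(-4230 + \left(2 - 1886 + 3 \left(-9\right)\right)\right) = \left(-1655 - 16\right) \left(-4230 - 1911\right) = - 1671 \left(-4230 - 1911\right) = \left(-1671\right) \left(-6141\right) = 10261611$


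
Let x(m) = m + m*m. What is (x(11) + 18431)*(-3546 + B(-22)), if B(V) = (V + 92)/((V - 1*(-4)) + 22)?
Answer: -130999091/2 ≈ -6.5500e+7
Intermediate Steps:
x(m) = m + m²
B(V) = (92 + V)/(26 + V) (B(V) = (92 + V)/((V + 4) + 22) = (92 + V)/((4 + V) + 22) = (92 + V)/(26 + V))
(x(11) + 18431)*(-3546 + B(-22)) = (11*(1 + 11) + 18431)*(-3546 + (92 - 22)/(26 - 22)) = (11*12 + 18431)*(-3546 + 70/4) = (132 + 18431)*(-3546 + (¼)*70) = 18563*(-3546 + 35/2) = 18563*(-7057/2) = -130999091/2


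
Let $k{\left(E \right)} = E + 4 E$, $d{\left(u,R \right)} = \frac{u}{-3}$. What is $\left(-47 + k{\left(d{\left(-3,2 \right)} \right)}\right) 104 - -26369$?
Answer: $22001$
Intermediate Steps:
$d{\left(u,R \right)} = - \frac{u}{3}$ ($d{\left(u,R \right)} = u \left(- \frac{1}{3}\right) = - \frac{u}{3}$)
$k{\left(E \right)} = 5 E$
$\left(-47 + k{\left(d{\left(-3,2 \right)} \right)}\right) 104 - -26369 = \left(-47 + 5 \left(\left(- \frac{1}{3}\right) \left(-3\right)\right)\right) 104 - -26369 = \left(-47 + 5 \cdot 1\right) 104 + 26369 = \left(-47 + 5\right) 104 + 26369 = \left(-42\right) 104 + 26369 = -4368 + 26369 = 22001$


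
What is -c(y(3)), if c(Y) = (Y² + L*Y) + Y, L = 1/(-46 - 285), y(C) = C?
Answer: -3969/331 ≈ -11.991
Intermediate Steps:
L = -1/331 (L = 1/(-331) = -1/331 ≈ -0.0030211)
c(Y) = Y² + 330*Y/331 (c(Y) = (Y² - Y/331) + Y = Y² + 330*Y/331)
-c(y(3)) = -3*(330 + 331*3)/331 = -3*(330 + 993)/331 = -3*1323/331 = -1*3969/331 = -3969/331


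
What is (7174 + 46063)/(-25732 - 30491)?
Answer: -53237/56223 ≈ -0.94689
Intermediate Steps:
(7174 + 46063)/(-25732 - 30491) = 53237/(-56223) = 53237*(-1/56223) = -53237/56223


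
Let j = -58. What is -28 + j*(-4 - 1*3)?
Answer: 378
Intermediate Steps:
-28 + j*(-4 - 1*3) = -28 - 58*(-4 - 1*3) = -28 - 58*(-4 - 3) = -28 - 58*(-7) = -28 + 406 = 378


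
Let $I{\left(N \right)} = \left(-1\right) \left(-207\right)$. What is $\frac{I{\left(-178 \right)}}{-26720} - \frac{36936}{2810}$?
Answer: $- \frac{98751159}{7508320} \approx -13.152$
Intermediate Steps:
$I{\left(N \right)} = 207$
$\frac{I{\left(-178 \right)}}{-26720} - \frac{36936}{2810} = \frac{207}{-26720} - \frac{36936}{2810} = 207 \left(- \frac{1}{26720}\right) - \frac{18468}{1405} = - \frac{207}{26720} - \frac{18468}{1405} = - \frac{98751159}{7508320}$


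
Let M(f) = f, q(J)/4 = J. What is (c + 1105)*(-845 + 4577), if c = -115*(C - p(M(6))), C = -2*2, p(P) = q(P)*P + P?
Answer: 70217580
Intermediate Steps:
q(J) = 4*J
p(P) = P + 4*P² (p(P) = (4*P)*P + P = 4*P² + P = P + 4*P²)
C = -4
c = 17710 (c = -115*(-4 - 6*(1 + 4*6)) = -115*(-4 - 6*(1 + 24)) = -115*(-4 - 6*25) = -115*(-4 - 1*150) = -115*(-4 - 150) = -115*(-154) = 17710)
(c + 1105)*(-845 + 4577) = (17710 + 1105)*(-845 + 4577) = 18815*3732 = 70217580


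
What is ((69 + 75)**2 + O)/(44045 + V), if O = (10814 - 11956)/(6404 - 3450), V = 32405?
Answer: 30626501/112916650 ≈ 0.27123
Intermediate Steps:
O = -571/1477 (O = -1142/2954 = -1142*1/2954 = -571/1477 ≈ -0.38659)
((69 + 75)**2 + O)/(44045 + V) = ((69 + 75)**2 - 571/1477)/(44045 + 32405) = (144**2 - 571/1477)/76450 = (20736 - 571/1477)*(1/76450) = (30626501/1477)*(1/76450) = 30626501/112916650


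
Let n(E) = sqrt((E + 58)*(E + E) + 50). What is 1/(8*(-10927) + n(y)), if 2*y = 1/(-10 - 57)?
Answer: -784820848/68605898807639 - 67*sqrt(882258)/68605898807639 ≈ -1.1440e-5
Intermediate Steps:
y = -1/134 (y = 1/(2*(-10 - 57)) = (1/2)/(-67) = (1/2)*(-1/67) = -1/134 ≈ -0.0074627)
n(E) = sqrt(50 + 2*E*(58 + E)) (n(E) = sqrt((58 + E)*(2*E) + 50) = sqrt(2*E*(58 + E) + 50) = sqrt(50 + 2*E*(58 + E)))
1/(8*(-10927) + n(y)) = 1/(8*(-10927) + sqrt(50 + 2*(-1/134)**2 + 116*(-1/134))) = 1/(-87416 + sqrt(50 + 2*(1/17956) - 58/67)) = 1/(-87416 + sqrt(50 + 1/8978 - 58/67)) = 1/(-87416 + sqrt(441129/8978)) = 1/(-87416 + sqrt(882258)/134)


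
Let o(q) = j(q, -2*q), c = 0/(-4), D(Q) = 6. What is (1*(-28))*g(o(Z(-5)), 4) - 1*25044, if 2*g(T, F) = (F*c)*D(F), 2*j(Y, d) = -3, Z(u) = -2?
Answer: -25044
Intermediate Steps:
j(Y, d) = -3/2 (j(Y, d) = (1/2)*(-3) = -3/2)
c = 0 (c = 0*(-1/4) = 0)
o(q) = -3/2
g(T, F) = 0 (g(T, F) = ((F*0)*6)/2 = (0*6)/2 = (1/2)*0 = 0)
(1*(-28))*g(o(Z(-5)), 4) - 1*25044 = (1*(-28))*0 - 1*25044 = -28*0 - 25044 = 0 - 25044 = -25044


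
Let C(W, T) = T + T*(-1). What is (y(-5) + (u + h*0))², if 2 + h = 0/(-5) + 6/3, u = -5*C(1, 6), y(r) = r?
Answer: 25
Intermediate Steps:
C(W, T) = 0 (C(W, T) = T - T = 0)
u = 0 (u = -5*0 = 0)
h = 0 (h = -2 + (0/(-5) + 6/3) = -2 + (0*(-⅕) + 6*(⅓)) = -2 + (0 + 2) = -2 + 2 = 0)
(y(-5) + (u + h*0))² = (-5 + (0 + 0*0))² = (-5 + (0 + 0))² = (-5 + 0)² = (-5)² = 25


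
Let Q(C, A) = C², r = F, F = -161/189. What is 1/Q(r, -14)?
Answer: 729/529 ≈ 1.3781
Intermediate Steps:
F = -23/27 (F = -161*1/189 = -23/27 ≈ -0.85185)
r = -23/27 ≈ -0.85185
1/Q(r, -14) = 1/((-23/27)²) = 1/(529/729) = 729/529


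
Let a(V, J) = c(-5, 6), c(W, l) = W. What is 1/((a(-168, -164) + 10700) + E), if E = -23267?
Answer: -1/12572 ≈ -7.9542e-5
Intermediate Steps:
a(V, J) = -5
1/((a(-168, -164) + 10700) + E) = 1/((-5 + 10700) - 23267) = 1/(10695 - 23267) = 1/(-12572) = -1/12572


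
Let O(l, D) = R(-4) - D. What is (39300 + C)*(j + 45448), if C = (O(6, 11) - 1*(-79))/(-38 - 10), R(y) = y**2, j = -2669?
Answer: 6724559347/4 ≈ 1.6811e+9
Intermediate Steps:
O(l, D) = 16 - D (O(l, D) = (-4)**2 - D = 16 - D)
C = -7/4 (C = ((16 - 1*11) - 1*(-79))/(-38 - 10) = ((16 - 11) + 79)/(-48) = (5 + 79)*(-1/48) = 84*(-1/48) = -7/4 ≈ -1.7500)
(39300 + C)*(j + 45448) = (39300 - 7/4)*(-2669 + 45448) = (157193/4)*42779 = 6724559347/4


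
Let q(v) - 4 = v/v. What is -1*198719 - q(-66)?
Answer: -198724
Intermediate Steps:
q(v) = 5 (q(v) = 4 + v/v = 4 + 1 = 5)
-1*198719 - q(-66) = -1*198719 - 1*5 = -198719 - 5 = -198724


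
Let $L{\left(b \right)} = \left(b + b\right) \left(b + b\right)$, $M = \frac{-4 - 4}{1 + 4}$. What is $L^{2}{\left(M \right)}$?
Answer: $\frac{65536}{625} \approx 104.86$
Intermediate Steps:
$M = - \frac{8}{5} \approx -1.6$
$L{\left(b \right)} = 4 b^{2}$ ($L{\left(b \right)} = 2 b 2 b = 4 b^{2}$)
$L^{2}{\left(M \right)} = \left(4 \left(- \frac{8}{5}\right)^{2}\right)^{2} = \left(4 \cdot \frac{64}{25}\right)^{2} = \left(\frac{256}{25}\right)^{2} = \frac{65536}{625}$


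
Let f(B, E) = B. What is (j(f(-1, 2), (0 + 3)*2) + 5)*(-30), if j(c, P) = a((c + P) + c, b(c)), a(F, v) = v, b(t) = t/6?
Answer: -145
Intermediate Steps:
b(t) = t/6 (b(t) = t*(⅙) = t/6)
j(c, P) = c/6
(j(f(-1, 2), (0 + 3)*2) + 5)*(-30) = ((⅙)*(-1) + 5)*(-30) = (-⅙ + 5)*(-30) = (29/6)*(-30) = -145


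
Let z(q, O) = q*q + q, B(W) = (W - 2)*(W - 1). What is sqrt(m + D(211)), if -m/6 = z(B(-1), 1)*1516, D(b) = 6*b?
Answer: I*sqrt(380766) ≈ 617.06*I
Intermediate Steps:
B(W) = (-1 + W)*(-2 + W) (B(W) = (-2 + W)*(-1 + W) = (-1 + W)*(-2 + W))
z(q, O) = q + q**2 (z(q, O) = q**2 + q = q + q**2)
m = -382032 (m = -6*(2 + (-1)**2 - 3*(-1))*(1 + (2 + (-1)**2 - 3*(-1)))*1516 = -6*(2 + 1 + 3)*(1 + (2 + 1 + 3))*1516 = -6*6*(1 + 6)*1516 = -6*6*7*1516 = -252*1516 = -6*63672 = -382032)
sqrt(m + D(211)) = sqrt(-382032 + 6*211) = sqrt(-382032 + 1266) = sqrt(-380766) = I*sqrt(380766)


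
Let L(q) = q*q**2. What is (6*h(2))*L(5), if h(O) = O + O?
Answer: 3000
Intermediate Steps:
L(q) = q**3
h(O) = 2*O
(6*h(2))*L(5) = (6*(2*2))*5**3 = (6*4)*125 = 24*125 = 3000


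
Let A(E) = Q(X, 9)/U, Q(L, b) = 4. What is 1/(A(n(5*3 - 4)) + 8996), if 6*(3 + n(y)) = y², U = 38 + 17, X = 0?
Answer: 55/494784 ≈ 0.00011116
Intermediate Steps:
U = 55
n(y) = -3 + y²/6
A(E) = 4/55
1/(A(n(5*3 - 4)) + 8996) = 1/(4/55 + 8996) = 1/(494784/55) = 55/494784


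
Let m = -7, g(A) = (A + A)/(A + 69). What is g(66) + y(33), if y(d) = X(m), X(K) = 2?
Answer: 134/45 ≈ 2.9778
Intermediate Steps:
g(A) = 2*A/(69 + A) (g(A) = (2*A)/(69 + A) = 2*A/(69 + A))
y(d) = 2
g(66) + y(33) = 2*66/(69 + 66) + 2 = 2*66/135 + 2 = 2*66*(1/135) + 2 = 44/45 + 2 = 134/45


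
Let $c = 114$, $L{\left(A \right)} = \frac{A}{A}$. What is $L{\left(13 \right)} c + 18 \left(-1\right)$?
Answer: $96$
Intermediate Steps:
$L{\left(A \right)} = 1$
$L{\left(13 \right)} c + 18 \left(-1\right) = 1 \cdot 114 + 18 \left(-1\right) = 114 - 18 = 96$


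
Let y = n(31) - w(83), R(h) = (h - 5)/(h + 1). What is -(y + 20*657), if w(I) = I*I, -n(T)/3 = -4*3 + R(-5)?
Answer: -12559/2 ≈ -6279.5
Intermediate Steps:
R(h) = (-5 + h)/(1 + h)
n(T) = 57/2 (n(T) = -3*(-4*3 + (-5 - 5)/(1 - 5)) = -3*(-12 - 10/(-4)) = -3*(-12 - 1/4*(-10)) = -3*(-12 + 5/2) = -3*(-19/2) = 57/2)
w(I) = I**2
y = -13721/2 (y = 57/2 - 1*83**2 = 57/2 - 1*6889 = 57/2 - 6889 = -13721/2 ≈ -6860.5)
-(y + 20*657) = -(-13721/2 + 20*657) = -(-13721/2 + 13140) = -1*12559/2 = -12559/2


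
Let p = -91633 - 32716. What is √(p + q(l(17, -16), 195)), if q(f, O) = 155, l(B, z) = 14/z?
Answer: I*√124194 ≈ 352.41*I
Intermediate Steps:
p = -124349
√(p + q(l(17, -16), 195)) = √(-124349 + 155) = √(-124194) = I*√124194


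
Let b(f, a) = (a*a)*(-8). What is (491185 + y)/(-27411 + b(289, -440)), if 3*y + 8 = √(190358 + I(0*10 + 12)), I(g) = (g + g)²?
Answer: -1473547/4728633 - √190934/4728633 ≈ -0.31171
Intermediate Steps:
I(g) = 4*g² (I(g) = (2*g)² = 4*g²)
b(f, a) = -8*a² (b(f, a) = a²*(-8) = -8*a²)
y = -8/3 + √190934/3 (y = -8/3 + √(190358 + 4*(0*10 + 12)²)/3 = -8/3 + √(190358 + 4*(0 + 12)²)/3 = -8/3 + √(190358 + 4*12²)/3 = -8/3 + √(190358 + 4*144)/3 = -8/3 + √(190358 + 576)/3 = -8/3 + √190934/3 ≈ 142.99)
(491185 + y)/(-27411 + b(289, -440)) = (491185 + (-8/3 + √190934/3))/(-27411 - 8*(-440)²) = (1473547/3 + √190934/3)/(-27411 - 8*193600) = (1473547/3 + √190934/3)/(-27411 - 1548800) = (1473547/3 + √190934/3)/(-1576211) = (1473547/3 + √190934/3)*(-1/1576211) = -1473547/4728633 - √190934/4728633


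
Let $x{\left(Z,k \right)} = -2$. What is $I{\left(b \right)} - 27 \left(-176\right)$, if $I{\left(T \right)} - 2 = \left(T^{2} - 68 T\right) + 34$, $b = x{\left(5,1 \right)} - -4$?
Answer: $4656$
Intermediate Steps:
$b = 2$ ($b = -2 - -4 = -2 + 4 = 2$)
$I{\left(T \right)} = 36 + T^{2} - 68 T$ ($I{\left(T \right)} = 2 + \left(\left(T^{2} - 68 T\right) + 34\right) = 2 + \left(34 + T^{2} - 68 T\right) = 36 + T^{2} - 68 T$)
$I{\left(b \right)} - 27 \left(-176\right) = \left(36 + 2^{2} - 136\right) - 27 \left(-176\right) = \left(36 + 4 - 136\right) - -4752 = -96 + 4752 = 4656$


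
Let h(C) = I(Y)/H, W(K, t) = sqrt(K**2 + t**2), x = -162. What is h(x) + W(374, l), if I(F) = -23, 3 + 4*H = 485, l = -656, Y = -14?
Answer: -46/241 + 2*sqrt(142553) ≈ 754.93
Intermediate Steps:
H = 241/2 (H = -3/4 + (1/4)*485 = -3/4 + 485/4 = 241/2 ≈ 120.50)
h(C) = -46/241 (h(C) = -23/241/2 = -23*2/241 = -46/241)
h(x) + W(374, l) = -46/241 + sqrt(374**2 + (-656)**2) = -46/241 + sqrt(139876 + 430336) = -46/241 + sqrt(570212) = -46/241 + 2*sqrt(142553)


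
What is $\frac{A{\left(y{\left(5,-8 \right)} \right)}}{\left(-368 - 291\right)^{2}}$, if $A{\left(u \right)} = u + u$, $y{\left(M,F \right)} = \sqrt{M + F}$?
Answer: $\frac{2 i \sqrt{3}}{434281} \approx 7.9766 \cdot 10^{-6} i$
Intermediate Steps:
$y{\left(M,F \right)} = \sqrt{F + M}$
$A{\left(u \right)} = 2 u$
$\frac{A{\left(y{\left(5,-8 \right)} \right)}}{\left(-368 - 291\right)^{2}} = \frac{2 \sqrt{-8 + 5}}{\left(-368 - 291\right)^{2}} = \frac{2 \sqrt{-3}}{\left(-659\right)^{2}} = \frac{2 i \sqrt{3}}{434281}$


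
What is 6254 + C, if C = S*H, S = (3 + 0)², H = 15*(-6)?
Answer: 5444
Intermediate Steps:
H = -90
S = 9 (S = 3² = 9)
C = -810 (C = 9*(-90) = -810)
6254 + C = 6254 - 810 = 5444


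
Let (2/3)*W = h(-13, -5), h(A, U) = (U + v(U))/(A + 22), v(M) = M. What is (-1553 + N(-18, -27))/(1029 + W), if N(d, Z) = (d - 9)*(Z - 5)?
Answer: -2067/3082 ≈ -0.67067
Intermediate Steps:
N(d, Z) = (-9 + d)*(-5 + Z)
h(A, U) = 2*U/(22 + A) (h(A, U) = (U + U)/(A + 22) = (2*U)/(22 + A) = 2*U/(22 + A))
W = -5/3 (W = 3*(2*(-5)/(22 - 13))/2 = 3*(2*(-5)/9)/2 = 3*(2*(-5)*(⅑))/2 = (3/2)*(-10/9) = -5/3 ≈ -1.6667)
(-1553 + N(-18, -27))/(1029 + W) = (-1553 + (45 - 9*(-27) - 5*(-18) - 27*(-18)))/(1029 - 5/3) = (-1553 + (45 + 243 + 90 + 486))/(3082/3) = (-1553 + 864)*(3/3082) = -689*3/3082 = -2067/3082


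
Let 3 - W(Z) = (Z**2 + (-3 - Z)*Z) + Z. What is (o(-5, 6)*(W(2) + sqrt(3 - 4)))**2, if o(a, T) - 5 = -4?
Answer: (7 + I)**2 ≈ 48.0 + 14.0*I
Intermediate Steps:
o(a, T) = 1 (o(a, T) = 5 - 4 = 1)
W(Z) = 3 - Z - Z**2 - Z*(-3 - Z) (W(Z) = 3 - ((Z**2 + (-3 - Z)*Z) + Z) = 3 - ((Z**2 + Z*(-3 - Z)) + Z) = 3 - (Z + Z**2 + Z*(-3 - Z)) = 3 + (-Z - Z**2 - Z*(-3 - Z)) = 3 - Z - Z**2 - Z*(-3 - Z))
(o(-5, 6)*(W(2) + sqrt(3 - 4)))**2 = (1*((3 + 2*2) + sqrt(3 - 4)))**2 = (1*((3 + 4) + sqrt(-1)))**2 = (1*(7 + I))**2 = (7 + I)**2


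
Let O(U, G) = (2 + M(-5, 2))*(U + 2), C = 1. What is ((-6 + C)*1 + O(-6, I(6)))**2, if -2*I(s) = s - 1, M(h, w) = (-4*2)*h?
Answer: 29929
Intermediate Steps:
M(h, w) = -8*h
I(s) = 1/2 - s/2 (I(s) = -(s - 1)/2 = -(-1 + s)/2 = 1/2 - s/2)
O(U, G) = 84 + 42*U (O(U, G) = (2 - 8*(-5))*(U + 2) = (2 + 40)*(2 + U) = 42*(2 + U) = 84 + 42*U)
((-6 + C)*1 + O(-6, I(6)))**2 = ((-6 + 1)*1 + (84 + 42*(-6)))**2 = (-5*1 + (84 - 252))**2 = (-5 - 168)**2 = (-173)**2 = 29929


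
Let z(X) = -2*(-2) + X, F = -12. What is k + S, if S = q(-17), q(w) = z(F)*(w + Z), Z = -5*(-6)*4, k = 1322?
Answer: 498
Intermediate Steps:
z(X) = 4 + X
Z = 120 (Z = 30*4 = 120)
q(w) = -960 - 8*w (q(w) = (4 - 12)*(w + 120) = -8*(120 + w) = -960 - 8*w)
S = -824 (S = -960 - 8*(-17) = -960 + 136 = -824)
k + S = 1322 - 824 = 498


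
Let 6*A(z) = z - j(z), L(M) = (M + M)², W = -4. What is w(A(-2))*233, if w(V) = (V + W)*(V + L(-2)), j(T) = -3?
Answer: -519823/36 ≈ -14440.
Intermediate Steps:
L(M) = 4*M² (L(M) = (2*M)² = 4*M²)
A(z) = ½ + z/6 (A(z) = (z - 1*(-3))/6 = (z + 3)/6 = (3 + z)/6 = ½ + z/6)
w(V) = (-4 + V)*(16 + V) (w(V) = (V - 4)*(V + 4*(-2)²) = (-4 + V)*(V + 4*4) = (-4 + V)*(V + 16) = (-4 + V)*(16 + V))
w(A(-2))*233 = (-64 + (½ + (⅙)*(-2))² + 12*(½ + (⅙)*(-2)))*233 = (-64 + (½ - ⅓)² + 12*(½ - ⅓))*233 = (-64 + (⅙)² + 12*(⅙))*233 = (-64 + 1/36 + 2)*233 = -2231/36*233 = -519823/36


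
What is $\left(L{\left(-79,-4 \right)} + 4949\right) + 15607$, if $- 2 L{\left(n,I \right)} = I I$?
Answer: $20548$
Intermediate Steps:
$L{\left(n,I \right)} = - \frac{I^{2}}{2}$ ($L{\left(n,I \right)} = - \frac{I I}{2} = - \frac{I^{2}}{2}$)
$\left(L{\left(-79,-4 \right)} + 4949\right) + 15607 = \left(- \frac{\left(-4\right)^{2}}{2} + 4949\right) + 15607 = \left(\left(- \frac{1}{2}\right) 16 + 4949\right) + 15607 = \left(-8 + 4949\right) + 15607 = 4941 + 15607 = 20548$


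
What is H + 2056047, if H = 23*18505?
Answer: 2481662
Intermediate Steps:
H = 425615
H + 2056047 = 425615 + 2056047 = 2481662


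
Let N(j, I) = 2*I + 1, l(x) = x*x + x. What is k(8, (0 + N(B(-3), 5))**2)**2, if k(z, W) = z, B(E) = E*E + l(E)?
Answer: 64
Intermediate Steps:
l(x) = x + x**2 (l(x) = x**2 + x = x + x**2)
B(E) = E**2 + E*(1 + E) (B(E) = E*E + E*(1 + E) = E**2 + E*(1 + E))
N(j, I) = 1 + 2*I
k(8, (0 + N(B(-3), 5))**2)**2 = 8**2 = 64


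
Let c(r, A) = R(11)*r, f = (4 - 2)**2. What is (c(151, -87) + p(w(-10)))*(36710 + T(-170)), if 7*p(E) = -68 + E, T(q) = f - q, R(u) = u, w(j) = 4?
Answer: 426489692/7 ≈ 6.0927e+7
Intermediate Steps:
f = 4 (f = 2**2 = 4)
T(q) = 4 - q
c(r, A) = 11*r
p(E) = -68/7 + E/7 (p(E) = (-68 + E)/7 = -68/7 + E/7)
(c(151, -87) + p(w(-10)))*(36710 + T(-170)) = (11*151 + (-68/7 + (1/7)*4))*(36710 + (4 - 1*(-170))) = (1661 + (-68/7 + 4/7))*(36710 + (4 + 170)) = (1661 - 64/7)*(36710 + 174) = (11563/7)*36884 = 426489692/7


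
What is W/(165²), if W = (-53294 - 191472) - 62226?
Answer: -306992/27225 ≈ -11.276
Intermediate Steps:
W = -306992 (W = -244766 - 62226 = -306992)
W/(165²) = -306992/(165²) = -306992/27225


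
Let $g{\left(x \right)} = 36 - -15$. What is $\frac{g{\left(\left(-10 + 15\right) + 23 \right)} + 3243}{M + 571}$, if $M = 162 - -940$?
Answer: $\frac{3294}{1673} \approx 1.9689$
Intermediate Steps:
$M = 1102$ ($M = 162 + 940 = 1102$)
$g{\left(x \right)} = 51$ ($g{\left(x \right)} = 36 + 15 = 51$)
$\frac{g{\left(\left(-10 + 15\right) + 23 \right)} + 3243}{M + 571} = \frac{51 + 3243}{1102 + 571} = \frac{3294}{1673}$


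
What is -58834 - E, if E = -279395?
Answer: 220561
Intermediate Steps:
-58834 - E = -58834 - 1*(-279395) = -58834 + 279395 = 220561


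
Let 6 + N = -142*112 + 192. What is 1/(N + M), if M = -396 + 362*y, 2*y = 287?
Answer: 1/35833 ≈ 2.7907e-5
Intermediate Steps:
y = 287/2 (y = (½)*287 = 287/2 ≈ 143.50)
N = -15718 (N = -6 + (-142*112 + 192) = -6 + (-15904 + 192) = -6 - 15712 = -15718)
M = 51551 (M = -396 + 362*(287/2) = -396 + 51947 = 51551)
1/(N + M) = 1/(-15718 + 51551) = 1/35833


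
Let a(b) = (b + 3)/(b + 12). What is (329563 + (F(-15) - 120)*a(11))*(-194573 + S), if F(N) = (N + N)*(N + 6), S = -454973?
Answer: -4924889599754/23 ≈ -2.1413e+11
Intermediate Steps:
a(b) = (3 + b)/(12 + b)
F(N) = 2*N*(6 + N) (F(N) = (2*N)*(6 + N) = 2*N*(6 + N))
(329563 + (F(-15) - 120)*a(11))*(-194573 + S) = (329563 + (2*(-15)*(6 - 15) - 120)*((3 + 11)/(12 + 11)))*(-194573 - 454973) = (329563 + (2*(-15)*(-9) - 120)*(14/23))*(-649546) = (329563 + (270 - 120)*((1/23)*14))*(-649546) = (329563 + 150*(14/23))*(-649546) = (329563 + 2100/23)*(-649546) = (7582049/23)*(-649546) = -4924889599754/23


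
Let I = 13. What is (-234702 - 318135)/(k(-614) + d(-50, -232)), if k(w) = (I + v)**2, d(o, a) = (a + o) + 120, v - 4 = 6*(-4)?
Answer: 552837/113 ≈ 4892.4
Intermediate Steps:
v = -20 (v = 4 + 6*(-4) = 4 - 24 = -20)
d(o, a) = 120 + a + o
k(w) = 49 (k(w) = (13 - 20)**2 = (-7)**2 = 49)
(-234702 - 318135)/(k(-614) + d(-50, -232)) = (-234702 - 318135)/(49 + (120 - 232 - 50)) = -552837/(49 - 162) = -552837/(-113) = -552837*(-1/113) = 552837/113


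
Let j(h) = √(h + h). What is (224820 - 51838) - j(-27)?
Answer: 172982 - 3*I*√6 ≈ 1.7298e+5 - 7.3485*I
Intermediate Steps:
j(h) = √2*√h (j(h) = √(2*h) = √2*√h)
(224820 - 51838) - j(-27) = (224820 - 51838) - √2*√(-27) = 172982 - √2*3*I*√3 = 172982 - 3*I*√6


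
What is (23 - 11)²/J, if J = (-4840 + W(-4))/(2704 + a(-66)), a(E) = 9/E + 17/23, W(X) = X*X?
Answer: -1368529/16951 ≈ -80.734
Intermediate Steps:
W(X) = X²
a(E) = 17/23 + 9/E (a(E) = 9/E + 17*(1/23) = 9/E + 17/23 = 17/23 + 9/E)
J = -2440944/1368529 (J = (-4840 + (-4)²)/(2704 + (17/23 + 9/(-66))) = (-4840 + 16)/(2704 + (17/23 + 9*(-1/66))) = -4824/(2704 + (17/23 - 3/22)) = -4824/(2704 + 305/506) = -4824/1368529/506 = -4824*506/1368529 = -2440944/1368529 ≈ -1.7836)
(23 - 11)²/J = (23 - 11)²/(-2440944/1368529) = 12²*(-1368529/2440944) = 144*(-1368529/2440944) = -1368529/16951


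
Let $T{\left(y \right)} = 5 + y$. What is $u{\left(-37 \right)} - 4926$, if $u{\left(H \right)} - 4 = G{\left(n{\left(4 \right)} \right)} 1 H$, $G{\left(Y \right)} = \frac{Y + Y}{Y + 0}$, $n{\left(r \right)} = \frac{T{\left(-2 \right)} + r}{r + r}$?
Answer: $-4996$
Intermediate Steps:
$n{\left(r \right)} = \frac{3 + r}{2 r}$ ($n{\left(r \right)} = \frac{\left(5 - 2\right) + r}{r + r} = \frac{3 + r}{2 r}$)
$G{\left(Y \right)} = 2$ ($G{\left(Y \right)} = \frac{2 Y}{Y} = 2$)
$u{\left(H \right)} = 4 + 2 H$ ($u{\left(H \right)} = 4 + 2 \cdot 1 H = 4 + 2 H$)
$u{\left(-37 \right)} - 4926 = \left(4 + 2 \left(-37\right)\right) - 4926 = \left(4 - 74\right) - 4926 = -70 - 4926 = -4996$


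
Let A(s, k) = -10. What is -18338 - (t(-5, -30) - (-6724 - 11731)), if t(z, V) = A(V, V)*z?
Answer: -36843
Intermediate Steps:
t(z, V) = -10*z
-18338 - (t(-5, -30) - (-6724 - 11731)) = -18338 - (-10*(-5) - (-6724 - 11731)) = -18338 - (50 - 1*(-18455)) = -18338 - (50 + 18455) = -18338 - 1*18505 = -18338 - 18505 = -36843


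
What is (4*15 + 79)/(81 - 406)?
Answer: -139/325 ≈ -0.42769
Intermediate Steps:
(4*15 + 79)/(81 - 406) = (60 + 79)/(-325) = 139*(-1/325) = -139/325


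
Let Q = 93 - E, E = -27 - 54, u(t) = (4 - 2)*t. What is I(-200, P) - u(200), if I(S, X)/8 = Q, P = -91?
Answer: 992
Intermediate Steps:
u(t) = 2*t
E = -81
Q = 174 (Q = 93 - 1*(-81) = 93 + 81 = 174)
I(S, X) = 1392 (I(S, X) = 8*174 = 1392)
I(-200, P) - u(200) = 1392 - 2*200 = 1392 - 1*400 = 1392 - 400 = 992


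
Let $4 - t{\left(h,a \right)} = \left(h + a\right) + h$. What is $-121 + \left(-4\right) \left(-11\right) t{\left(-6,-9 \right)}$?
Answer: $979$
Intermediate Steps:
$t{\left(h,a \right)} = 4 - a - 2 h$ ($t{\left(h,a \right)} = 4 - \left(\left(h + a\right) + h\right) = 4 - \left(\left(a + h\right) + h\right) = 4 - \left(a + 2 h\right) = 4 - a - 2 h$)
$-121 + \left(-4\right) \left(-11\right) t{\left(-6,-9 \right)} = -121 + \left(-4\right) \left(-11\right) \left(4 - -9 - -12\right) = -121 + 44 \left(4 + 9 + 12\right) = -121 + 44 \cdot 25 = -121 + 1100 = 979$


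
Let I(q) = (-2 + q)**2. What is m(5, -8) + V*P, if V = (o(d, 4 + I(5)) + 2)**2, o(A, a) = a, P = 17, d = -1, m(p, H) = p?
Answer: 3830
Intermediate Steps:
V = 225 (V = ((4 + (-2 + 5)**2) + 2)**2 = ((4 + 3**2) + 2)**2 = ((4 + 9) + 2)**2 = (13 + 2)**2 = 15**2 = 225)
m(5, -8) + V*P = 5 + 225*17 = 5 + 3825 = 3830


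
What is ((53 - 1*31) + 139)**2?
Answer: 25921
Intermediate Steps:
((53 - 1*31) + 139)**2 = ((53 - 31) + 139)**2 = (22 + 139)**2 = 161**2 = 25921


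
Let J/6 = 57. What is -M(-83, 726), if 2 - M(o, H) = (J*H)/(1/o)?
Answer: -20608238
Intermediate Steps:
J = 342 (J = 6*57 = 342)
M(o, H) = 2 - 342*H*o (M(o, H) = 2 - 342*H/(1/o) = 2 - 342*H*o)
-M(-83, 726) = -(2 - 342*726*(-83)) = -(2 + 20608236) = -1*20608238 = -20608238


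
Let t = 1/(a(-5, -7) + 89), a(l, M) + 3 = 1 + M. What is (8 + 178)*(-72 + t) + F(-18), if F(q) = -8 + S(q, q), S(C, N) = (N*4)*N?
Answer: -484067/40 ≈ -12102.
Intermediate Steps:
a(l, M) = -2 + M (a(l, M) = -3 + (1 + M) = -2 + M)
t = 1/80 (t = 1/((-2 - 7) + 89) = 1/(-9 + 89) = 1/80 ≈ 0.012500)
S(C, N) = 4*N² (S(C, N) = (4*N)*N = 4*N²)
F(q) = -8 + 4*q²
(8 + 178)*(-72 + t) + F(-18) = (8 + 178)*(-72 + 1/80) + (-8 + 4*(-18)²) = 186*(-5759/80) + (-8 + 4*324) = -535587/40 + (-8 + 1296) = -535587/40 + 1288 = -484067/40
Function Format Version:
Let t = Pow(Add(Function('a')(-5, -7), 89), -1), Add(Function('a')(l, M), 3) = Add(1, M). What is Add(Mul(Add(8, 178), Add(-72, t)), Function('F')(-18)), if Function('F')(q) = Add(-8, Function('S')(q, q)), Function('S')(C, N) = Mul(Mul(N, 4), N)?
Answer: Rational(-484067, 40) ≈ -12102.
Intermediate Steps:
Function('a')(l, M) = Add(-2, M) (Function('a')(l, M) = Add(-3, Add(1, M)) = Add(-2, M))
t = Rational(1, 80) (t = Pow(Add(Add(-2, -7), 89), -1) = Pow(Add(-9, 89), -1) = Pow(80, -1) = Rational(1, 80) ≈ 0.012500)
Function('S')(C, N) = Mul(4, Pow(N, 2)) (Function('S')(C, N) = Mul(Mul(4, N), N) = Mul(4, Pow(N, 2)))
Function('F')(q) = Add(-8, Mul(4, Pow(q, 2)))
Add(Mul(Add(8, 178), Add(-72, t)), Function('F')(-18)) = Add(Mul(Add(8, 178), Add(-72, Rational(1, 80))), Add(-8, Mul(4, Pow(-18, 2)))) = Add(Mul(186, Rational(-5759, 80)), Add(-8, Mul(4, 324))) = Add(Rational(-535587, 40), Add(-8, 1296)) = Add(Rational(-535587, 40), 1288) = Rational(-484067, 40)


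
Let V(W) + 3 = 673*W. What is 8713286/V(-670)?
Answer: -8713286/450913 ≈ -19.324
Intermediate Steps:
V(W) = -3 + 673*W
8713286/V(-670) = 8713286/(-3 + 673*(-670)) = 8713286/(-3 - 450910) = 8713286/(-450913) = 8713286*(-1/450913) = -8713286/450913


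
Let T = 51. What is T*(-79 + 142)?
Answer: 3213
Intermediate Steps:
T*(-79 + 142) = 51*(-79 + 142) = 51*63 = 3213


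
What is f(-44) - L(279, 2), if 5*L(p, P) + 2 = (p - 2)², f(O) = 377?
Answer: -74842/5 ≈ -14968.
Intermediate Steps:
L(p, P) = -⅖ + (-2 + p)²/5 (L(p, P) = -⅖ + (p - 2)²/5 = -⅖ + (-2 + p)²/5)
f(-44) - L(279, 2) = 377 - (-⅖ + (-2 + 279)²/5) = 377 - (-⅖ + (⅕)*277²) = 377 - (-⅖ + (⅕)*76729) = 377 - (-⅖ + 76729/5) = 377 - 1*76727/5 = 377 - 76727/5 = -74842/5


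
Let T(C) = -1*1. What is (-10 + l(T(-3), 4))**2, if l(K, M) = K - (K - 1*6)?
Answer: 16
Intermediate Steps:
T(C) = -1
l(K, M) = 6 (l(K, M) = K - (K - 6) = K - (-6 + K) = K + (6 - K) = 6)
(-10 + l(T(-3), 4))**2 = (-10 + 6)**2 = (-4)**2 = 16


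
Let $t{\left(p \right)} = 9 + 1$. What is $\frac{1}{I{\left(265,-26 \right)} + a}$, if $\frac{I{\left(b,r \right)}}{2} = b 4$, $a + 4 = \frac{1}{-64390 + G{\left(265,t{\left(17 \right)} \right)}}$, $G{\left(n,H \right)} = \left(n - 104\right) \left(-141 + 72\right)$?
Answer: $\frac{75499}{159755883} \approx 0.00047259$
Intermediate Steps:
$t{\left(p \right)} = 10$
$G{\left(n,H \right)} = 7176 - 69 n$ ($G{\left(n,H \right)} = \left(-104 + n\right) \left(-69\right) = 7176 - 69 n$)
$a = - \frac{301997}{75499}$ ($a = -4 + \frac{1}{-64390 + \left(7176 - 18285\right)} = -4 + \frac{1}{-64390 - 11109} = -4 + \frac{1}{-75499} = -4 - \frac{1}{75499} = - \frac{301997}{75499} \approx -4.0$)
$I{\left(b,r \right)} = 8 b$ ($I{\left(b,r \right)} = 2 b 4 = 2 \cdot 4 b = 8 b$)
$\frac{1}{I{\left(265,-26 \right)} + a} = \frac{1}{8 \cdot 265 - \frac{301997}{75499}} = \frac{1}{2120 - \frac{301997}{75499}} = \frac{1}{\frac{159755883}{75499}} = \frac{75499}{159755883}$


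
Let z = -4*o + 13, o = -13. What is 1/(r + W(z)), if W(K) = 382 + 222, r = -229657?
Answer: -1/229053 ≈ -4.3658e-6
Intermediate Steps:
z = 65 (z = -4*(-13) + 13 = 52 + 13 = 65)
W(K) = 604
1/(r + W(z)) = 1/(-229657 + 604) = 1/(-229053) = -1/229053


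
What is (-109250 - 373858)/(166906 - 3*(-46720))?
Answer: -241554/153533 ≈ -1.5733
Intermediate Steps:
(-109250 - 373858)/(166906 - 3*(-46720)) = -483108/(166906 + 140160) = -483108/307066 = -483108*1/307066 = -241554/153533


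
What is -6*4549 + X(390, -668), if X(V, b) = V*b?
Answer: -287814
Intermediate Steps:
-6*4549 + X(390, -668) = -6*4549 + 390*(-668) = -27294 - 260520 = -287814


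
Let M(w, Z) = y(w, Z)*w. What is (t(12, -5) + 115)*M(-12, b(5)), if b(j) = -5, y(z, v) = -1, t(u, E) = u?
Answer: 1524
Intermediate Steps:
M(w, Z) = -w
(t(12, -5) + 115)*M(-12, b(5)) = (12 + 115)*(-1*(-12)) = 127*12 = 1524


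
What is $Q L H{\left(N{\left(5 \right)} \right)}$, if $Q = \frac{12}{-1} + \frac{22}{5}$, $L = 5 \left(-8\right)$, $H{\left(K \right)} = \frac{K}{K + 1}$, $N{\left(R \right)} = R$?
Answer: $\frac{760}{3} \approx 253.33$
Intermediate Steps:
$H{\left(K \right)} = \frac{K}{1 + K}$
$L = -40$
$Q = - \frac{38}{5}$ ($Q = 12 \left(-1\right) + 22 \cdot \frac{1}{5} = -12 + \frac{22}{5} = - \frac{38}{5} \approx -7.6$)
$Q L H{\left(N{\left(5 \right)} \right)} = \left(- \frac{38}{5}\right) \left(-40\right) \frac{5}{1 + 5} = 304 \cdot \frac{5}{6} = \frac{760}{3}$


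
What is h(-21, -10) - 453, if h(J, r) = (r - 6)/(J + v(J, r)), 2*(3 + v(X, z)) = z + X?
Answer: -35755/79 ≈ -452.59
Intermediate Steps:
v(X, z) = -3 + X/2 + z/2 (v(X, z) = -3 + (z + X)/2 = -3 + (X + z)/2 = -3 + (X/2 + z/2) = -3 + X/2 + z/2)
h(J, r) = (-6 + r)/(-3 + r/2 + 3*J/2) (h(J, r) = (r - 6)/(J + (-3 + J/2 + r/2)) = (-6 + r)/(-3 + r/2 + 3*J/2))
h(-21, -10) - 453 = 2*(-6 - 10)/(-6 - 10 + 3*(-21)) - 453 = 2*(-16)/(-6 - 10 - 63) - 453 = 2*(-16)/(-79) - 453 = 2*(-1/79)*(-16) - 453 = 32/79 - 453 = -35755/79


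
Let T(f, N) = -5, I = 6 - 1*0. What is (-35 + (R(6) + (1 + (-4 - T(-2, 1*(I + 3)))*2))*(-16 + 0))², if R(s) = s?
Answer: 32041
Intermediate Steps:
I = 6 (I = 6 + 0 = 6)
(-35 + (R(6) + (1 + (-4 - T(-2, 1*(I + 3)))*2))*(-16 + 0))² = (-35 + (6 + (1 + (-4 - 1*(-5))*2))*(-16 + 0))² = (-35 + (6 + (1 + (-4 + 5)*2))*(-16))² = (-35 + (6 + (1 + 1*2))*(-16))² = (-35 + (6 + (1 + 2))*(-16))² = (-35 + (6 + 3)*(-16))² = (-35 + 9*(-16))² = (-35 - 144)² = (-179)² = 32041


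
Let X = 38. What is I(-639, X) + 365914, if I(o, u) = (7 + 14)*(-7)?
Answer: 365767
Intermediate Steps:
I(o, u) = -147 (I(o, u) = 21*(-7) = -147)
I(-639, X) + 365914 = -147 + 365914 = 365767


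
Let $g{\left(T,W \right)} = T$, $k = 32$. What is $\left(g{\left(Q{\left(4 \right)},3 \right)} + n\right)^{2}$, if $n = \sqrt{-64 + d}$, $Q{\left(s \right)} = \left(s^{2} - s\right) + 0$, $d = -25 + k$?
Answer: $\left(12 + i \sqrt{57}\right)^{2} \approx 87.0 + 181.2 i$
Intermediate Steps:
$d = 7$ ($d = -25 + 32 = 7$)
$Q{\left(s \right)} = s^{2} - s$
$n = i \sqrt{57}$ ($n = \sqrt{-64 + 7} = \sqrt{-57} = i \sqrt{57} \approx 7.5498 i$)
$\left(g{\left(Q{\left(4 \right)},3 \right)} + n\right)^{2} = \left(4 \left(-1 + 4\right) + i \sqrt{57}\right)^{2} = \left(4 \cdot 3 + i \sqrt{57}\right)^{2} = \left(12 + i \sqrt{57}\right)^{2}$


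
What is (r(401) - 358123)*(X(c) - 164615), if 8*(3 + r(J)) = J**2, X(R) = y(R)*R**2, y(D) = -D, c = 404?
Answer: 178758572318953/8 ≈ 2.2345e+13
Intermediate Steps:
X(R) = -R**3 (X(R) = (-R)*R**2 = -R**3)
r(J) = -3 + J**2/8
(r(401) - 358123)*(X(c) - 164615) = ((-3 + (1/8)*401**2) - 358123)*(-1*404**3 - 164615) = ((-3 + (1/8)*160801) - 358123)*(-1*65939264 - 164615) = ((-3 + 160801/8) - 358123)*(-65939264 - 164615) = (160777/8 - 358123)*(-66103879) = -2704207/8*(-66103879) = 178758572318953/8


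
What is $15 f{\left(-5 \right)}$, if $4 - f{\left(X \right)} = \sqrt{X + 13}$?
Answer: $60 - 30 \sqrt{2} \approx 17.574$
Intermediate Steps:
$f{\left(X \right)} = 4 - \sqrt{13 + X}$ ($f{\left(X \right)} = 4 - \sqrt{X + 13} = 4 - \sqrt{13 + X}$)
$15 f{\left(-5 \right)} = 15 \left(4 - \sqrt{13 - 5}\right) = 15 \left(4 - \sqrt{8}\right) = 15 \left(4 - 2 \sqrt{2}\right) = 60 - 30 \sqrt{2}$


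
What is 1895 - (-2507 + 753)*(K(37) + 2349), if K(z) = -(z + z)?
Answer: 3992245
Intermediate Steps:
K(z) = -2*z
1895 - (-2507 + 753)*(K(37) + 2349) = 1895 - (-2507 + 753)*(-2*37 + 2349) = 1895 - (-1754)*(-74 + 2349) = 1895 - (-1754)*2275 = 1895 - 1*(-3990350) = 1895 + 3990350 = 3992245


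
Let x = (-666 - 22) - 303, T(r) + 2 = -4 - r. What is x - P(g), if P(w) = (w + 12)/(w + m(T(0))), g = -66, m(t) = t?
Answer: -3967/4 ≈ -991.75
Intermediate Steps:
T(r) = -6 - r (T(r) = -2 + (-4 - r) = -6 - r)
P(w) = (12 + w)/(-6 + w) (P(w) = (w + 12)/(w + (-6 - 1*0)) = (12 + w)/(w + (-6 + 0)) = (12 + w)/(w - 6) = (12 + w)/(-6 + w))
x = -991 (x = -688 - 303 = -991)
x - P(g) = -991 - (12 - 66)/(-6 - 66) = -991 - (-54)/(-72) = -991 - (-1)*(-54)/72 = -991 - 1*¾ = -991 - ¾ = -3967/4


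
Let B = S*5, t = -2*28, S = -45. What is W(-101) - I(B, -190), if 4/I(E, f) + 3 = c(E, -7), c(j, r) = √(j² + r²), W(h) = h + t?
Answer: -7954417/50665 - 4*√50674/50665 ≈ -157.02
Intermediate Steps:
t = -56
B = -225 (B = -45*5 = -225)
W(h) = -56 + h (W(h) = h - 56 = -56 + h)
I(E, f) = 4/(-3 + √(49 + E²)) (I(E, f) = 4/(-3 + √(E² + (-7)²)) = 4/(-3 + √(E² + 49)) = 4/(-3 + √(49 + E²)))
W(-101) - I(B, -190) = (-56 - 101) - 4/(-3 + √(49 + (-225)²)) = -157 - 4/(-3 + √(49 + 50625)) = -157 - 4/(-3 + √50674)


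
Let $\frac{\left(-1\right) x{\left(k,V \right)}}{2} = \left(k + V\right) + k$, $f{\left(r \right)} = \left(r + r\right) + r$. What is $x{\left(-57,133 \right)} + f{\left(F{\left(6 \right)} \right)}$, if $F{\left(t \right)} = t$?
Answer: $-20$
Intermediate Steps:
$f{\left(r \right)} = 3 r$ ($f{\left(r \right)} = 2 r + r = 3 r$)
$x{\left(k,V \right)} = - 4 k - 2 V$ ($x{\left(k,V \right)} = - 2 \left(\left(k + V\right) + k\right) = - 2 \left(\left(V + k\right) + k\right) = - 2 \left(V + 2 k\right) = - 4 k - 2 V$)
$x{\left(-57,133 \right)} + f{\left(F{\left(6 \right)} \right)} = \left(\left(-4\right) \left(-57\right) - 266\right) + 3 \cdot 6 = \left(228 - 266\right) + 18 = -38 + 18 = -20$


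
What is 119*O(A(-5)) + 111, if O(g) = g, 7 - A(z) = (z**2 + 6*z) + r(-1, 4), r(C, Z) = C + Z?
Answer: 1182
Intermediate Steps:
A(z) = 4 - z**2 - 6*z (A(z) = 7 - ((z**2 + 6*z) + (-1 + 4)) = 7 - ((z**2 + 6*z) + 3) = 7 - (3 + z**2 + 6*z) = 7 + (-3 - z**2 - 6*z) = 4 - z**2 - 6*z)
119*O(A(-5)) + 111 = 119*(4 - 1*(-5)**2 - 6*(-5)) + 111 = 119*(4 - 1*25 + 30) + 111 = 119*(4 - 25 + 30) + 111 = 119*9 + 111 = 1071 + 111 = 1182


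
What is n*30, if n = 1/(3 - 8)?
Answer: -6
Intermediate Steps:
n = -⅕ (n = 1/(-5) = -⅕ ≈ -0.20000)
n*30 = -⅕*30 = -6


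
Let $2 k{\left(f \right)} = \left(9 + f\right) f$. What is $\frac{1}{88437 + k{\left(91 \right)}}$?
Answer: $\frac{1}{92987} \approx 1.0754 \cdot 10^{-5}$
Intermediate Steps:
$k{\left(f \right)} = \frac{f \left(9 + f\right)}{2}$ ($k{\left(f \right)} = \frac{\left(9 + f\right) f}{2} = \frac{f \left(9 + f\right)}{2}$)
$\frac{1}{88437 + k{\left(91 \right)}} = \frac{1}{88437 + \frac{1}{2} \cdot 91 \left(9 + 91\right)} = \frac{1}{88437 + \frac{1}{2} \cdot 91 \cdot 100} = \frac{1}{88437 + 4550} = \frac{1}{92987}$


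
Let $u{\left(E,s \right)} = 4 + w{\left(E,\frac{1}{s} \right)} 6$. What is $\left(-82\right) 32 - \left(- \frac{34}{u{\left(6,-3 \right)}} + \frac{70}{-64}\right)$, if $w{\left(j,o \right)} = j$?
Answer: $- \frac{419529}{160} \approx -2622.1$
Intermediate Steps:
$u{\left(E,s \right)} = 4 + 6 E$ ($u{\left(E,s \right)} = 4 + E 6 = 4 + 6 E$)
$\left(-82\right) 32 - \left(- \frac{34}{u{\left(6,-3 \right)}} + \frac{70}{-64}\right) = \left(-82\right) 32 - \left(- \frac{34}{4 + 6 \cdot 6} + \frac{70}{-64}\right) = -2624 - \left(- \frac{34}{4 + 36} + 70 \left(- \frac{1}{64}\right)\right) = -2624 - \left(- \frac{34}{40} - \frac{35}{32}\right) = -2624 - \left(\left(-34\right) \frac{1}{40} - \frac{35}{32}\right) = -2624 - \left(- \frac{17}{20} - \frac{35}{32}\right) = -2624 - - \frac{311}{160} = -2624 + \frac{311}{160} = - \frac{419529}{160}$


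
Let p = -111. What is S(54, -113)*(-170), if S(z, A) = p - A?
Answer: -340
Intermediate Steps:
S(z, A) = -111 - A
S(54, -113)*(-170) = (-111 - 1*(-113))*(-170) = (-111 + 113)*(-170) = 2*(-170) = -340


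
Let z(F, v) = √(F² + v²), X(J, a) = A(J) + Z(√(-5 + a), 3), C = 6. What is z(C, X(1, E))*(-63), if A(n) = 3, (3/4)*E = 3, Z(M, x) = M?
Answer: -63*√(44 + 6*I) ≈ -418.86 - 28.427*I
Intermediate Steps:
E = 4 (E = (4/3)*3 = 4)
X(J, a) = 3 + √(-5 + a)
z(C, X(1, E))*(-63) = √(6² + (3 + √(-5 + 4))²)*(-63) = √(36 + (3 + √(-1))²)*(-63) = √(36 + (3 + I)²)*(-63) = -63*√(36 + (3 + I)²)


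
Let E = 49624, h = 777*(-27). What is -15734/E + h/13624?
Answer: -156927739/84509672 ≈ -1.8569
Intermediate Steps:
h = -20979
-15734/E + h/13624 = -15734/49624 - 20979/13624 = -15734*1/49624 - 20979*1/13624 = -7867/24812 - 20979/13624 = -156927739/84509672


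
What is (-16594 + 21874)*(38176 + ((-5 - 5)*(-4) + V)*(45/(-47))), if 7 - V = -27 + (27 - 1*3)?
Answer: 9461876160/47 ≈ 2.0132e+8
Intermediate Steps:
V = 10 (V = 7 - (-27 + (27 - 1*3)) = 7 - (-27 + (27 - 3)) = 7 - (-27 + 24) = 7 - 1*(-3) = 7 + 3 = 10)
(-16594 + 21874)*(38176 + ((-5 - 5)*(-4) + V)*(45/(-47))) = (-16594 + 21874)*(38176 + ((-5 - 5)*(-4) + 10)*(45/(-47))) = 5280*(38176 + (-10*(-4) + 10)*(45*(-1/47))) = 5280*(38176 + (40 + 10)*(-45/47)) = 5280*(38176 + 50*(-45/47)) = 5280*(38176 - 2250/47) = 5280*(1792022/47) = 9461876160/47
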